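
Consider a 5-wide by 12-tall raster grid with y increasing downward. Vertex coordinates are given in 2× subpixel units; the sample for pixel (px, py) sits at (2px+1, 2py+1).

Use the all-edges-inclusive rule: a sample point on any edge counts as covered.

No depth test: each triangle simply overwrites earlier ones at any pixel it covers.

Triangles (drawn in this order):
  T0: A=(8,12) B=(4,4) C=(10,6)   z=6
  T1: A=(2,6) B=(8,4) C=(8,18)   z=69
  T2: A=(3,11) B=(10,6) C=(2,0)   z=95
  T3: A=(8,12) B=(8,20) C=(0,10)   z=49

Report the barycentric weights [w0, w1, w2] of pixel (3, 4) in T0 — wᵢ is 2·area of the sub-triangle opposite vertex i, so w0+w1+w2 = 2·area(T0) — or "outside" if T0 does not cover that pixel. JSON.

T0:
  2·area = 40
  edge (8, 12)→(4, 4): d=(-4,-8) inclusive
  edge (4, 4)→(10, 6): d=(6,2) inclusive
  edge (10, 6)→(8, 12): d=(-2,6) inclusive
    (0,1)@(1, 3): e=[-20,0,60] → ·  [on edge]
    (2,2)@(5, 5): e=[4,4,32] → █
    (3,2)@(7, 5): e=[20,0,20] → █  [on edge]
    (4,2)@(9, 5): e=[36,-4,8] → ·
    (2,3)@(5, 7): e=[-4,16,28] → ·
    (3,3)@(7, 7): e=[12,12,16] → █
    (4,3)@(9, 7): e=[28,8,4] → █
    (3,4)@(7, 9): e=[4,24,12] → █
    (4,4)@(9, 9): e=[20,20,0] → █  [on edge]
    (3,5)@(7, 11): e=[-4,36,8] → ·
    (4,5)@(9, 11): e=[12,32,-4] → ·
    (3,7)@(7, 15): e=[-20,60,0] → ·  [on edge]
    (2,10)@(5, 21): e=[-60,100,0] → ·  [on edge]
  covered (6 px):
    · · · · ·
    · · · · ·
    · · █ █ ·
    · · · █ █
    · · · █ █
    · · · · ·
    · · · · ·
    · · · · ·
    · · · · ·
    · · · · ·
    · · · · ·
    · · · · ·
T1:
  2·area = 84
  edge (2, 6)→(8, 4): d=(6,-2) inclusive
  edge (8, 4)→(8, 18): d=(0,14) inclusive
  edge (8, 18)→(2, 6): d=(-6,-12) inclusive
    (2,2)@(5, 5): e=[0,42,42] → █  [on edge]
    (3,2)@(7, 5): e=[4,14,66] → █
    (4,2)@(9, 5): e=[8,-14,90] → ·
    (1,3)@(3, 7): e=[8,70,6] → █
    (4,3)@(9, 7): e=[20,-14,78] → ·
    (1,4)@(3, 9): e=[20,70,-6] → ·
    (2,4)@(5, 9): e=[24,42,18] → █
    (4,4)@(9, 9): e=[32,-14,66] → ·
    (2,5)@(5, 11): e=[36,42,6] → █
    (4,5)@(9, 11): e=[44,-14,54] → ·
    (2,6)@(5, 13): e=[48,42,-6] → ·
    (3,6)@(7, 13): e=[52,14,18] → █
  covered (11 px):
    · · · · ·
    · · · · ·
    · · █ █ ·
    · █ █ █ ·
    · · █ █ ·
    · · █ █ ·
    · · · █ ·
    · · · █ ·
    · · · · ·
    · · · · ·
    · · · · ·
    · · · · ·
T2:
  2·area = 82  (B↔C swapped to make it positive)
  edge (3, 11)→(2, 0): d=(-1,-11) inclusive
  edge (2, 0)→(10, 6): d=(8,6) inclusive
  edge (10, 6)→(3, 11): d=(-7,5) inclusive
    (1,0)@(3, 1): e=[10,2,70] → █
    (2,0)@(5, 1): e=[32,-10,60] → ·
    (1,1)@(3, 3): e=[8,18,56] → █
    (2,1)@(5, 3): e=[30,6,46] → █
    (3,1)@(7, 3): e=[52,-6,36] → ·
    (1,2)@(3, 5): e=[6,34,42] → █
    (3,2)@(7, 5): e=[50,10,22] → █
    (4,2)@(9, 5): e=[72,-2,12] → ·
    (1,3)@(3, 7): e=[4,50,28] → █
    (4,3)@(9, 7): e=[70,14,-2] → ·
    (1,4)@(3, 9): e=[2,66,14] → █
    (3,4)@(7, 9): e=[46,42,-6] → ·
    (1,5)@(3, 11): e=[0,82,0] → █  [on edge]
  covered (12 px):
    · █ · · ·
    · █ █ · ·
    · █ █ █ ·
    · █ █ █ ·
    · █ █ · ·
    · █ · · ·
    · · · · ·
    · · · · ·
    · · · · ·
    · · · · ·
    · · · · ·
    · · · · ·
T3:
  2·area = 64
  edge (8, 12)→(8, 20): d=(0,8) inclusive
  edge (8, 20)→(0, 10): d=(-8,-10) inclusive
  edge (0, 10)→(8, 12): d=(8,2) inclusive
    (0,5)@(1, 11): e=[56,2,6] → █
    (1,5)@(3, 11): e=[40,22,2] → █
    (2,5)@(5, 11): e=[24,42,-2] → ·
    (0,6)@(1, 13): e=[56,-14,22] → ·
    (1,6)@(3, 13): e=[40,6,18] → █
    (2,6)@(5, 13): e=[24,26,14] → █
    (3,6)@(7, 13): e=[8,46,10] → █
    (4,6)@(9, 13): e=[-8,66,6] → ·
    (1,7)@(3, 15): e=[40,-10,34] → ·
    (2,7)@(5, 15): e=[24,10,30] → █
    (4,7)@(9, 15): e=[-8,50,22] → ·
    (2,8)@(5, 17): e=[24,-6,46] → ·
  covered (8 px):
    · · · · ·
    · · · · ·
    · · · · ·
    · · · · ·
    · · · · ·
    █ █ · · ·
    · █ █ █ ·
    · · █ █ ·
    · · · █ ·
    · · · · ·
    · · · · ·
    · · · · ·

Result: [24,12,4]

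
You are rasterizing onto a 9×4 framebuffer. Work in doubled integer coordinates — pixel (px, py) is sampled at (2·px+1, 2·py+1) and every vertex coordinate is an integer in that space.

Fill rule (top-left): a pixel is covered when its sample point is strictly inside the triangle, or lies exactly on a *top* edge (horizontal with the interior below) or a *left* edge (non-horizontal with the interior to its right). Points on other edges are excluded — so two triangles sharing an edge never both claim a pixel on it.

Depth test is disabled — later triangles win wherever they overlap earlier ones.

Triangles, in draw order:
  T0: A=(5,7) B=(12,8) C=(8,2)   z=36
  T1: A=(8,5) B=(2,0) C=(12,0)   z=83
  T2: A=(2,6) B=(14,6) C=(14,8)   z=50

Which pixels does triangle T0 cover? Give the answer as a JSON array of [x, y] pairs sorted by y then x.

T0:
  2·area = 38  (B↔C swapped to make it positive)
  edge (5, 7)→(8, 2): d=(3,-5) top-left  bias=+0
  edge (8, 2)→(12, 8): d=(4,6) right/bottom  bias=-1
  edge (12, 8)→(5, 7): d=(-7,-1) top-left  bias=+0
    (3,2)@(7, 5): e=[4,18,16] → X
    (4,2)@(9, 5): e=[14,6,18] → X
    (5,2)@(11, 5): e=[24,-6,20] → .
    (2,3)@(5, 7): e=[0,38,0] → X  [on edge]
    (5,3)@(11, 7): e=[30,2,6] → X
    (6,3)@(13, 7): e=[40,-10,8] → .
  covered (6 px):
    . . . . . . . . .
    . . . . . . . . .
    . . . X X . . . .
    . . X X X X . . .
T1:
  2·area = 50
  edge (8, 5)→(2, 0): d=(-6,-5) top-left  bias=+0
  edge (2, 0)→(12, 0): d=(10,0) top-left  bias=+0
  edge (12, 0)→(8, 5): d=(-4,5) right/bottom  bias=-1
    (2,0)@(5, 1): e=[9,10,31] → X
    (3,0)@(7, 1): e=[19,10,21] → X
    (4,0)@(9, 1): e=[29,10,11] → X
    (5,0)@(11, 1): e=[39,10,1] → X
    (6,0)@(13, 1): e=[49,10,-9] → .
    (2,1)@(5, 3): e=[-3,30,23] → .
    (3,1)@(7, 3): e=[7,30,13] → X
    (5,1)@(11, 3): e=[27,30,-7] → .
    (3,2)@(7, 5): e=[-5,50,5] → .
    (4,2)@(9, 5): e=[5,50,-5] → .
  covered (6 px):
    . . X X X X . . .
    . . . X X . . . .
    . . . . . . . . .
    . . . . . . . . .
T2:
  2·area = 24
  edge (2, 6)→(14, 6): d=(12,0) top-left  bias=+0
  edge (14, 6)→(14, 8): d=(0,2) right/bottom  bias=-1
  edge (14, 8)→(2, 6): d=(-12,-2) top-left  bias=+0
    (4,3)@(9, 7): e=[12,10,2] → X
    (5,3)@(11, 7): e=[12,6,6] → X
    (6,3)@(13, 7): e=[12,2,10] → X
    (7,3)@(15, 7): e=[12,-2,14] → .
  covered (3 px):
    . . . . . . . . .
    . . . . . . . . .
    . . . . . . . . .
    . . . . X X X . .

Answer: [[3,2],[4,2],[2,3],[3,3],[4,3],[5,3]]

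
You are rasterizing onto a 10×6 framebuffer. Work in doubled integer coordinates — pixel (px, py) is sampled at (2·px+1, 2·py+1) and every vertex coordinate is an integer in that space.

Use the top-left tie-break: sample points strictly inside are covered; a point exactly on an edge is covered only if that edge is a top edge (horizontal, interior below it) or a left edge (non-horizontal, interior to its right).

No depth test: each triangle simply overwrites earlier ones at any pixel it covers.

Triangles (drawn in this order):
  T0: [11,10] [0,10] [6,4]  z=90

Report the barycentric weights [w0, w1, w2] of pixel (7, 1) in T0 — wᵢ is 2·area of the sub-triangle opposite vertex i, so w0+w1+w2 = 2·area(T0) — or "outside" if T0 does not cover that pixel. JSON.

T0:
  2·area = 66
  edge (11, 10)→(0, 10): d=(-11,0) right/bottom  bias=-1
  edge (0, 10)→(6, 4): d=(6,-6) top-left  bias=+0
  edge (6, 4)→(11, 10): d=(5,6) right/bottom  bias=-1
    (4,0)@(9, 1): e=[99,0,-33] → ·  [on edge]
    (3,1)@(7, 3): e=[77,0,-11] → ·  [on edge]
    (2,2)@(5, 5): e=[55,0,11] → #  [on edge]
    (3,2)@(7, 5): e=[55,12,-1] → ·
    (1,3)@(3, 7): e=[33,0,33] → #  [on edge]
    (3,3)@(7, 7): e=[33,24,9] → #
    (4,3)@(9, 7): e=[33,36,-3] → ·
    (0,4)@(1, 9): e=[11,0,55] → #  [on edge]
    (4,4)@(9, 9): e=[11,48,7] → #
    (5,4)@(11, 9): e=[11,60,-5] → ·
    (0,5)@(1, 11): e=[-11,12,65] → ·
    (1,5)@(3, 11): e=[-11,24,53] → ·
  covered (9 px):
    · · · · · · · · · ·
    · · · · · · · · · ·
    · · # · · · · · · ·
    · # # # · · · · · ·
    # # # # # · · · · ·
    · · · · · · · · · ·

Answer: "outside"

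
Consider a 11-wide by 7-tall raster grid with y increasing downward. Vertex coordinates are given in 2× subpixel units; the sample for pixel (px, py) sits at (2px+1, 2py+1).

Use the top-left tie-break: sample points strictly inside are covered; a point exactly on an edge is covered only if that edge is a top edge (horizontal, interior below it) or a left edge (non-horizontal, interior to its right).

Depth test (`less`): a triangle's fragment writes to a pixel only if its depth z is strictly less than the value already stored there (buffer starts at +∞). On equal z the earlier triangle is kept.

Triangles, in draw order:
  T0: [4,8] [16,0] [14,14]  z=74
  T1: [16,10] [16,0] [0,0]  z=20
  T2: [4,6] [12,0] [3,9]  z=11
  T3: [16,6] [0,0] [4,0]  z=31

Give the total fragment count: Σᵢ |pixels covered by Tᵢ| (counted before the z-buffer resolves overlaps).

T0:
  2·area = 152
  edge (4, 8)→(16, 0): d=(12,-8) top-left  bias=+0
  edge (16, 0)→(14, 14): d=(-2,14) right/bottom  bias=-1
  edge (14, 14)→(4, 8): d=(-10,-6) top-left  bias=+0
    (7,0)@(15, 1): e=[4,12,136] → █
    (8,0)@(17, 1): e=[20,-16,148] → ·
    (6,1)@(13, 3): e=[12,36,104] → █
    (8,1)@(17, 3): e=[44,-20,128] → ·
    (4,2)@(9, 5): e=[4,88,60] → █
    (5,2)@(11, 5): e=[20,60,72] → █
    (8,2)@(17, 5): e=[68,-24,108] → ·
    (3,3)@(7, 7): e=[12,112,28] → █
    (7,3)@(15, 7): e=[76,0,76] → ·  [on edge]
    (3,4)@(7, 9): e=[36,108,8] → █
    (7,4)@(15, 9): e=[100,-4,56] → ·
    (3,5)@(7, 11): e=[60,104,-12] → ·
    (4,5)@(9, 11): e=[76,76,0] → █  [on edge]
  covered (19 px):
    · · · · · · · █ · · ·
    · · · · · · █ █ · · ·
    · · · · █ █ █ █ · · ·
    · · · █ █ █ █ · · · ·
    · · · █ █ █ █ · · · ·
    · · · · █ █ █ · · · ·
    · · · · · · █ · · · ·
T1:
  2·area = 160  (B↔C swapped to make it positive)
  edge (16, 10)→(0, 0): d=(-16,-10) top-left  bias=+0
  edge (0, 0)→(16, 0): d=(16,0) top-left  bias=+0
  edge (16, 0)→(16, 10): d=(0,10) right/bottom  bias=-1
    (1,0)@(3, 1): e=[14,16,130] → █
    (2,0)@(5, 1): e=[34,16,110] → █
    (3,0)@(7, 1): e=[54,16,90] → █
    (4,0)@(9, 1): e=[74,16,70] → █
    (5,0)@(11, 1): e=[94,16,50] → █
    (6,0)@(13, 1): e=[114,16,30] → █
    (7,0)@(15, 1): e=[134,16,10] → █
    (8,0)@(17, 1): e=[154,16,-10] → ·
    (1,1)@(3, 3): e=[-18,48,130] → ·
    (2,1)@(5, 3): e=[2,48,110] → █
    (8,1)@(17, 3): e=[122,48,-10] → ·
    (2,2)@(5, 5): e=[-30,80,110] → ·
  covered (20 px):
    · █ █ █ █ █ █ █ · · ·
    · · █ █ █ █ █ █ · · ·
    · · · · █ █ █ █ · · ·
    · · · · · · █ █ · · ·
    · · · · · · · █ · · ·
    · · · · · · · · · · ·
    · · · · · · · · · · ·
T2:
  2·area = 18
  edge (4, 6)→(12, 0): d=(8,-6) top-left  bias=+0
  edge (12, 0)→(3, 9): d=(-9,9) right/bottom  bias=-1
  edge (3, 9)→(4, 6): d=(1,-3) top-left  bias=+0
    (5,0)@(11, 1): e=[2,0,16] → ·  [on edge]
    (2,1)@(5, 3): e=[-18,36,0] → ·  [on edge]
    (4,1)@(9, 3): e=[6,0,12] → ·  [on edge]
    (3,2)@(7, 5): e=[10,0,8] → ·  [on edge]
    (2,3)@(5, 7): e=[14,0,4] → ·  [on edge]
    (1,4)@(3, 9): e=[18,0,0] → ·  [on edge]
    (0,5)@(1, 11): e=[22,0,-4] → ·  [on edge]
  covered (0 px):
    · · · · · · · · · · ·
    · · · · · · · · · · ·
    · · · · · · · · · · ·
    · · · · · · · · · · ·
    · · · · · · · · · · ·
    · · · · · · · · · · ·
    · · · · · · · · · · ·
T3:
  2·area = 24
  edge (16, 6)→(0, 0): d=(-16,-6) top-left  bias=+0
  edge (0, 0)→(4, 0): d=(4,0) top-left  bias=+0
  edge (4, 0)→(16, 6): d=(12,6) right/bottom  bias=-1
    (1,0)@(3, 1): e=[2,4,18] → █
    (2,0)@(5, 1): e=[14,4,6] → █
    (3,0)@(7, 1): e=[26,4,-6] → ·
    (1,1)@(3, 3): e=[-30,12,42] → ·
    (2,1)@(5, 3): e=[-18,12,30] → ·
    (4,1)@(9, 3): e=[6,12,6] → █
    (5,1)@(11, 3): e=[18,12,-6] → ·
    (4,2)@(9, 5): e=[-26,20,30] → ·
  covered (3 px):
    · █ █ · · · · · · · ·
    · · · · █ · · · · · ·
    · · · · · · · · · · ·
    · · · · · · · · · · ·
    · · · · · · · · · · ·
    · · · · · · · · · · ·
    · · · · · · · · · · ·

Result: 42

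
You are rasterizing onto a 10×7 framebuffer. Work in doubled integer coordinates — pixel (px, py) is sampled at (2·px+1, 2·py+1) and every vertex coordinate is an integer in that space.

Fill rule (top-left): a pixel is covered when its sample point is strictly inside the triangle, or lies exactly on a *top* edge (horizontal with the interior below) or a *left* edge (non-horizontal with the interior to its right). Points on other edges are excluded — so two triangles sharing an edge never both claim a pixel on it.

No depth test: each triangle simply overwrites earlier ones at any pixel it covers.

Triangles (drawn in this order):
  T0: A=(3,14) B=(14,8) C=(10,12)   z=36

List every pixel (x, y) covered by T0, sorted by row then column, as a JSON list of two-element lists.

T0:
  2·area = 20
  edge (3, 14)→(14, 8): d=(11,-6) top-left  bias=+0
  edge (14, 8)→(10, 12): d=(-4,4) right/bottom  bias=-1
  edge (10, 12)→(3, 14): d=(-7,2) right/bottom  bias=-1
    (9,1)@(19, 3): e=[-25,0,45] → ·  [on edge]
    (8,2)@(17, 5): e=[-15,0,35] → ·  [on edge]
    (7,3)@(15, 7): e=[-5,0,25] → ·  [on edge]
    (6,4)@(13, 9): e=[5,0,15] → ·  [on edge]
    (4,5)@(9, 11): e=[3,8,9] → #
    (5,5)@(11, 11): e=[15,0,5] → ·  [on edge]
    (2,6)@(5, 13): e=[1,16,3] → #
    (3,6)@(7, 13): e=[13,8,-1] → ·
    (4,6)@(9, 13): e=[25,0,-5] → ·  [on edge]
  covered (2 px):
    · · · · · · · · · ·
    · · · · · · · · · ·
    · · · · · · · · · ·
    · · · · · · · · · ·
    · · · · · · · · · ·
    · · · · # · · · · ·
    · · # · · · · · · ·

Result: [[4,5],[2,6]]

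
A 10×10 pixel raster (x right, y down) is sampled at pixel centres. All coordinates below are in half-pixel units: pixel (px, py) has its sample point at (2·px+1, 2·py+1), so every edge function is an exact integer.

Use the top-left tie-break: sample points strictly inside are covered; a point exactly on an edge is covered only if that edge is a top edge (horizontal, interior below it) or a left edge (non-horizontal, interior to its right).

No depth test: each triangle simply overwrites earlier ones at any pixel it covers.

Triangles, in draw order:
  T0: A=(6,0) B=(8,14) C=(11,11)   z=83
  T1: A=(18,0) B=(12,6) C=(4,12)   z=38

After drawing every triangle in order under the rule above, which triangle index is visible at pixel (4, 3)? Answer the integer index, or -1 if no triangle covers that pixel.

T0:
  2·area = 48  (B↔C swapped to make it positive)
  edge (6, 0)→(11, 11): d=(5,11) right/bottom  bias=-1
  edge (11, 11)→(8, 14): d=(-3,3) right/bottom  bias=-1
  edge (8, 14)→(6, 0): d=(-2,-14) top-left  bias=+0
    (3,1)@(7, 3): e=[4,36,8] → X
    (4,1)@(9, 3): e=[-18,30,36] → .
    (9,1)@(19, 3): e=[-128,0,176] → .  [on edge]
    (3,2)@(7, 5): e=[14,30,4] → X
    (4,2)@(9, 5): e=[-8,24,32] → .
    (8,2)@(17, 5): e=[-96,0,144] → .  [on edge]
    (3,3)@(7, 7): e=[24,24,0] → X  [on edge]
    (4,3)@(9, 7): e=[2,18,28] → X
    (5,3)@(11, 7): e=[-20,12,56] → .
    (7,3)@(15, 7): e=[-64,0,112] → .  [on edge]
    (3,4)@(7, 9): e=[34,18,-4] → .
    (4,4)@(9, 9): e=[12,12,24] → X
    (6,4)@(13, 9): e=[-32,0,80] → .  [on edge]
    (5,5)@(11, 11): e=[0,0,48] → .  [on edge]
    (4,6)@(9, 13): e=[32,0,16] → .  [on edge]
    (3,7)@(7, 15): e=[64,0,-16] → .  [on edge]
    (2,8)@(5, 17): e=[96,0,-48] → .  [on edge]
    (1,9)@(3, 19): e=[128,0,-80] → .  [on edge]
  covered (6 px):
    . . . . . . . . . .
    . . . X . . . . . .
    . . . X . . . . . .
    . . . X X . . . . .
    . . . . X . . . . .
    . . . . X . . . . .
    . . . . . . . . . .
    . . . . . . . . . .
    . . . . . . . . . .
    . . . . . . . . . .
T1:
  2·area = 12
  edge (18, 0)→(12, 6): d=(-6,6) right/bottom  bias=-1
  edge (12, 6)→(4, 12): d=(-8,6) right/bottom  bias=-1
  edge (4, 12)→(18, 0): d=(14,-12) top-left  bias=+0
    (8,0)@(17, 1): e=[0,10,2] → .  [on edge]
    (7,1)@(15, 3): e=[0,6,6] → .  [on edge]
    (6,2)@(13, 5): e=[0,2,10] → .  [on edge]
    (5,3)@(11, 7): e=[0,-2,14] → .  [on edge]
    (4,4)@(9, 9): e=[0,-6,18] → .  [on edge]
    (3,5)@(7, 11): e=[0,-10,22] → .  [on edge]
    (2,6)@(5, 13): e=[0,-14,26] → .  [on edge]
    (1,7)@(3, 15): e=[0,-18,30] → .  [on edge]
    (0,8)@(1, 17): e=[0,-22,34] → .  [on edge]
  covered (0 px):
    . . . . . . . . . .
    . . . . . . . . . .
    . . . . . . . . . .
    . . . . . . . . . .
    . . . . . . . . . .
    . . . . . . . . . .
    . . . . . . . . . .
    . . . . . . . . . .
    . . . . . . . . . .
    . . . . . . . . . .

Z-buffer (winner per pixel, '.' = empty):
  . . . . . . . . . .
  . . . 0 . . . . . .
  . . . 0 . . . . . .
  . . . 0 0 . . . . .
  . . . . 0 . . . . .
  . . . . 0 . . . . .
  . . . . . . . . . .
  . . . . . . . . . .
  . . . . . . . . . .
  . . . . . . . . . .

Final: 0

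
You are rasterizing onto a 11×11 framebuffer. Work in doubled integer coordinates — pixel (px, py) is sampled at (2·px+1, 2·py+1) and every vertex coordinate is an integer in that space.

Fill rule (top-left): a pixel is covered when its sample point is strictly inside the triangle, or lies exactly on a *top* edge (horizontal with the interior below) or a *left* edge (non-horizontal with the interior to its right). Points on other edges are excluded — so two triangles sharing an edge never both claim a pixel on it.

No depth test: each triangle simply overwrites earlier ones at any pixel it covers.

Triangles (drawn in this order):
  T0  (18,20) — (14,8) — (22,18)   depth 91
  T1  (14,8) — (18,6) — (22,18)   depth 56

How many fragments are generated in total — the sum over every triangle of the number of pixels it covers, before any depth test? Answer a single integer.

T0:
  2·area = 56
  edge (18, 20)→(14, 8): d=(-4,-12) top-left  bias=+0
  edge (14, 8)→(22, 18): d=(8,10) right/bottom  bias=-1
  edge (22, 18)→(18, 20): d=(-4,2) right/bottom  bias=-1
    (6,2)@(13, 5): e=[0,-14,70] → ·  [on edge]
    (7,5)@(15, 11): e=[0,14,42] → #  [on edge]
    (8,5)@(17, 11): e=[24,-6,38] → ·
    (7,6)@(15, 13): e=[-8,30,34] → ·
    (8,6)@(17, 13): e=[16,10,30] → #
    (9,6)@(19, 13): e=[40,-10,26] → ·
    (8,7)@(17, 15): e=[8,26,22] → #
    (9,7)@(19, 15): e=[32,6,18] → #
    (10,7)@(21, 15): e=[56,-14,14] → ·
    (8,8)@(17, 17): e=[0,42,14] → #  [on edge]
    (10,8)@(21, 17): e=[48,2,6] → #
    (8,9)@(17, 19): e=[-8,58,6] → ·
  covered (8 px):
    · · · · · · · · · · ·
    · · · · · · · · · · ·
    · · · · · · · · · · ·
    · · · · · · · · · · ·
    · · · · · · · · · · ·
    · · · · · · · # · · ·
    · · · · · · · · # · ·
    · · · · · · · · # # ·
    · · · · · · · · # # #
    · · · · · · · · · # ·
    · · · · · · · · · · ·
T1:
  2·area = 56
  edge (14, 8)→(18, 6): d=(4,-2) top-left  bias=+0
  edge (18, 6)→(22, 18): d=(4,12) right/bottom  bias=-1
  edge (22, 18)→(14, 8): d=(-8,-10) top-left  bias=+0
    (8,1)@(17, 3): e=[-14,0,70] → ·  [on edge]
    (8,3)@(17, 7): e=[2,16,38] → #
    (9,3)@(19, 7): e=[6,-8,58] → ·
    (7,4)@(15, 9): e=[6,48,2] → #
    (9,4)@(19, 9): e=[14,0,42] → ·  [on edge]
    (7,5)@(15, 11): e=[14,56,-14] → ·
    (8,5)@(17, 11): e=[18,32,6] → #
    (9,5)@(19, 11): e=[22,8,26] → #
    (10,5)@(21, 11): e=[26,-16,46] → ·
    (8,6)@(17, 13): e=[26,40,-10] → ·
    (9,6)@(19, 13): e=[30,16,10] → #
    (10,6)@(21, 13): e=[34,-8,30] → ·
    (10,7)@(21, 15): e=[42,0,14] → ·  [on edge]
  covered (6 px):
    · · · · · · · · · · ·
    · · · · · · · · · · ·
    · · · · · · · · · · ·
    · · · · · · · · # · ·
    · · · · · · · # # · ·
    · · · · · · · · # # ·
    · · · · · · · · · # ·
    · · · · · · · · · · ·
    · · · · · · · · · · ·
    · · · · · · · · · · ·
    · · · · · · · · · · ·

Final: 14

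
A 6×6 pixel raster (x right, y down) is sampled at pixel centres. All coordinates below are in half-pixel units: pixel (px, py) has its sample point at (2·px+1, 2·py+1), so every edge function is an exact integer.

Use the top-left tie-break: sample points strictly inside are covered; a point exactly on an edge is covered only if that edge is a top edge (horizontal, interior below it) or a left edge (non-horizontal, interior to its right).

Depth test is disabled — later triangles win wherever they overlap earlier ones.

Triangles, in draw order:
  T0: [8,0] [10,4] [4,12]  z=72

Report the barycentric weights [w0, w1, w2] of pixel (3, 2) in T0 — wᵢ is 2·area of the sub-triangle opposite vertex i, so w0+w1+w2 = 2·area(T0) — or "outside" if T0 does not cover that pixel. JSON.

T0:
  2·area = 40
  edge (8, 0)→(10, 4): d=(2,4) right/bottom  bias=-1
  edge (10, 4)→(4, 12): d=(-6,8) right/bottom  bias=-1
  edge (4, 12)→(8, 0): d=(4,-12) top-left  bias=+0
    (3,1)@(7, 3): e=[10,30,0] → #  [on edge]
    (4,1)@(9, 3): e=[2,14,24] → #
    (5,1)@(11, 3): e=[-6,-2,48] → ·
    (3,2)@(7, 5): e=[14,18,8] → #
    (5,2)@(11, 5): e=[-2,-14,56] → ·
    (3,3)@(7, 7): e=[18,6,16] → #
    (4,3)@(9, 7): e=[10,-10,40] → ·
    (2,4)@(5, 9): e=[30,10,0] → #  [on edge]
    (3,4)@(7, 9): e=[22,-6,24] → ·
    (2,5)@(5, 11): e=[34,-2,8] → ·
  covered (6 px):
    · · · · · ·
    · · · # # ·
    · · · # # ·
    · · · # · ·
    · · # · · ·
    · · · · · ·

Result: [18,8,14]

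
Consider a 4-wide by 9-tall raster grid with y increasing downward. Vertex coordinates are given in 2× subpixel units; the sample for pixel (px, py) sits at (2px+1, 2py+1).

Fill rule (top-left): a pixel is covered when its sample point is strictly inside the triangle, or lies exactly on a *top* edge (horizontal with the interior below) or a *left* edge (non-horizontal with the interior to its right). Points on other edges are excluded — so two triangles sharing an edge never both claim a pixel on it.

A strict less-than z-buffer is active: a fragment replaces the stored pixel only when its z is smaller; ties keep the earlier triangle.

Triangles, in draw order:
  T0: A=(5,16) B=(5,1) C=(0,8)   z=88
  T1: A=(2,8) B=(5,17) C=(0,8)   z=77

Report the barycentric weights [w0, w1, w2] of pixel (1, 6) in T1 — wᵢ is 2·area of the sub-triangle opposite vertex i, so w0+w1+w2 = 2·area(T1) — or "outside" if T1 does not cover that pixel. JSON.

T0:
  2·area = 75  (B↔C swapped to make it positive)
  edge (5, 16)→(0, 8): d=(-5,-8) top-left  bias=+0
  edge (0, 8)→(5, 1): d=(5,-7) top-left  bias=+0
  edge (5, 1)→(5, 16): d=(0,15) right/bottom  bias=-1
    (2,0)@(5, 1): e=[75,0,0] → ·  [on edge]
    (2,1)@(5, 3): e=[65,10,0] → ·  [on edge]
    (1,2)@(3, 5): e=[39,6,30] → #
    (2,2)@(5, 5): e=[55,20,0] → ·  [on edge]
    (0,3)@(1, 7): e=[13,2,60] → #
    (2,3)@(5, 7): e=[45,30,0] → ·  [on edge]
    (0,4)@(1, 9): e=[3,12,60] → #
    (2,4)@(5, 9): e=[35,40,0] → ·  [on edge]
    (0,5)@(1, 11): e=[-7,22,60] → ·
    (1,5)@(3, 11): e=[9,36,30] → #
    (2,5)@(5, 11): e=[25,50,0] → ·  [on edge]
    (1,6)@(3, 13): e=[-1,46,30] → ·
    (2,6)@(5, 13): e=[15,60,0] → ·  [on edge]
    (2,7)@(5, 15): e=[5,70,0] → ·  [on edge]
    (2,8)@(5, 17): e=[-5,80,0] → ·  [on edge]
  covered (6 px):
    · · · ·
    · · · ·
    · # · ·
    # # · ·
    # # · ·
    · # · ·
    · · · ·
    · · · ·
    · · · ·
T1:
  2·area = 18
  edge (2, 8)→(5, 17): d=(3,9) right/bottom  bias=-1
  edge (5, 17)→(0, 8): d=(-5,-9) top-left  bias=+0
  edge (0, 8)→(2, 8): d=(2,0) top-left  bias=+0
    (0,2)@(1, 5): e=[0,24,-6] → ·  [on edge]
    (0,4)@(1, 9): e=[12,4,2] → #
    (1,4)@(3, 9): e=[-6,22,2] → ·
    (0,5)@(1, 11): e=[18,-6,6] → ·
    (1,5)@(3, 11): e=[0,12,6] → ·  [on edge]
    (1,6)@(3, 13): e=[6,2,10] → #
    (2,6)@(5, 13): e=[-12,20,10] → ·
    (1,7)@(3, 15): e=[12,-8,14] → ·
    (2,8)@(5, 17): e=[0,0,18] → ·  [on edge]
  covered (2 px):
    · · · ·
    · · · ·
    · · · ·
    · · · ·
    # · · ·
    · · · ·
    · # · ·
    · · · ·
    · · · ·

Answer: [2,10,6]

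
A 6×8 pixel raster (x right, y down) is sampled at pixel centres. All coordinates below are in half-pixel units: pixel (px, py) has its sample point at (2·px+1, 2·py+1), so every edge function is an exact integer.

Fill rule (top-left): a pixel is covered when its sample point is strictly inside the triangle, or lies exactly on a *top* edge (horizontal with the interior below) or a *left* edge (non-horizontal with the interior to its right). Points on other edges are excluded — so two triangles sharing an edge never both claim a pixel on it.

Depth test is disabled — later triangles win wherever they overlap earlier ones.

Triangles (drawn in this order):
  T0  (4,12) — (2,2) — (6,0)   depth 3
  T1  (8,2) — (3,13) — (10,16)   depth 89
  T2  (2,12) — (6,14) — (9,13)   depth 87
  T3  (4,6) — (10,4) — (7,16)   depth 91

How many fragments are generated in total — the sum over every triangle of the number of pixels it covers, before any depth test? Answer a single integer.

T0:
  2·area = 44
  edge (4, 12)→(2, 2): d=(-2,-10) top-left  bias=+0
  edge (2, 2)→(6, 0): d=(4,-2) top-left  bias=+0
  edge (6, 0)→(4, 12): d=(-2,12) right/bottom  bias=-1
    (2,0)@(5, 1): e=[32,2,10] → #
    (3,0)@(7, 1): e=[52,6,-14] → ·
    (1,1)@(3, 3): e=[8,6,30] → #
    (3,1)@(7, 3): e=[48,14,-18] → ·
    (1,2)@(3, 5): e=[4,14,26] → #
    (3,2)@(7, 5): e=[44,22,-22] → ·
    (1,3)@(3, 7): e=[0,22,22] → #  [on edge]
    (2,3)@(5, 7): e=[20,26,-2] → ·
    (1,4)@(3, 9): e=[-4,30,18] → ·
  covered (6 px):
    · · # · · ·
    · # # · · ·
    · # # · · ·
    · # · · · ·
    · · · · · ·
    · · · · · ·
    · · · · · ·
    · · · · · ·
T1:
  2·area = 92  (B↔C swapped to make it positive)
  edge (8, 2)→(10, 16): d=(2,14) right/bottom  bias=-1
  edge (10, 16)→(3, 13): d=(-7,-3) top-left  bias=+0
  edge (3, 13)→(8, 2): d=(5,-11) top-left  bias=+0
    (3,2)@(7, 5): e=[20,68,4] → #
    (4,2)@(9, 5): e=[-8,74,26] → ·
    (3,3)@(7, 7): e=[24,54,14] → #
    (4,3)@(9, 7): e=[-4,60,36] → ·
    (2,4)@(5, 9): e=[56,34,2] → #
    (4,4)@(9, 9): e=[0,46,46] → ·  [on edge]
    (2,5)@(5, 11): e=[60,20,12] → #
    (4,5)@(9, 11): e=[4,32,56] → #
    (5,5)@(11, 11): e=[-24,38,78] → ·
    (1,6)@(3, 13): e=[92,0,0] → #  [on edge]
    (5,6)@(11, 13): e=[-20,24,88] → ·
    (1,7)@(3, 15): e=[96,-14,10] → ·
  covered (12 px):
    · · · · · ·
    · · · · · ·
    · · · # · ·
    · · · # · ·
    · · # # · ·
    · · # # # ·
    · # # # # ·
    · · · · # ·
T2:
  2·area = 10  (B↔C swapped to make it positive)
  edge (2, 12)→(9, 13): d=(7,1) right/bottom  bias=-1
  edge (9, 13)→(6, 14): d=(-3,1) right/bottom  bias=-1
  edge (6, 14)→(2, 12): d=(-4,-2) top-left  bias=+0
    (2,6)@(5, 13): e=[4,4,2] → #
    (3,6)@(7, 13): e=[2,2,6] → #
    (4,6)@(9, 13): e=[0,0,10] → ·  [on edge]
    (1,7)@(3, 15): e=[20,0,-10] → ·  [on edge]
    (2,7)@(5, 15): e=[18,-2,-6] → ·
    (3,7)@(7, 15): e=[16,-4,-2] → ·
  covered (2 px):
    · · · · · ·
    · · · · · ·
    · · · · · ·
    · · · · · ·
    · · · · · ·
    · · · · · ·
    · · # # · ·
    · · · · · ·
T3:
  2·area = 66
  edge (4, 6)→(10, 4): d=(6,-2) top-left  bias=+0
  edge (10, 4)→(7, 16): d=(-3,12) right/bottom  bias=-1
  edge (7, 16)→(4, 6): d=(-3,-10) top-left  bias=+0
    (3,2)@(7, 5): e=[0,33,33] → #  [on edge]
    (4,2)@(9, 5): e=[4,9,53] → #
    (5,2)@(11, 5): e=[8,-15,73] → ·
    (0,3)@(1, 7): e=[0,99,-33] → ·  [on edge]
    (2,3)@(5, 7): e=[8,51,7] → #
    (5,3)@(11, 7): e=[20,-21,67] → ·
    (2,4)@(5, 9): e=[20,45,1] → #
    (4,4)@(9, 9): e=[28,-3,41] → ·
    (2,5)@(5, 11): e=[32,39,-5] → ·
    (3,5)@(7, 11): e=[36,15,15] → #
    (4,5)@(9, 11): e=[40,-9,35] → ·
    (3,6)@(7, 13): e=[48,9,9] → #
  covered (10 px):
    · · · · · ·
    · · · · · ·
    · · · # # ·
    · · # # # ·
    · · # # · ·
    · · · # · ·
    · · · # · ·
    · · · # · ·

Final: 30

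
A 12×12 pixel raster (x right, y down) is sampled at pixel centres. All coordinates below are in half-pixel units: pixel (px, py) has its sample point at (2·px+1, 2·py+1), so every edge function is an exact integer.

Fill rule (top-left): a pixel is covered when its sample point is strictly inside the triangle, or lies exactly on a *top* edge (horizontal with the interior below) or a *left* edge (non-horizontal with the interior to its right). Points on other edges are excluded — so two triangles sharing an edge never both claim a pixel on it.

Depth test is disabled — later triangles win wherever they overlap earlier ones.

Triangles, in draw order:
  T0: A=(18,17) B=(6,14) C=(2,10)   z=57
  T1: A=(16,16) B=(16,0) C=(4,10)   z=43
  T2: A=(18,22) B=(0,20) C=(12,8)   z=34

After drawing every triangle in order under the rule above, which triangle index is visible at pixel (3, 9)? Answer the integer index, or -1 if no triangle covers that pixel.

T0:
  2·area = 36
  edge (18, 17)→(6, 14): d=(-12,-3) top-left  bias=+0
  edge (6, 14)→(2, 10): d=(-4,-4) top-left  bias=+0
  edge (2, 10)→(18, 17): d=(16,7) right/bottom  bias=-1
    (0,4)@(1, 9): e=[45,0,-9] → ·  [on edge]
    (1,5)@(3, 11): e=[27,0,9] → █  [on edge]
    (2,5)@(5, 11): e=[33,8,-5] → ·
    (1,6)@(3, 13): e=[3,-8,41] → ·
    (2,6)@(5, 13): e=[9,0,27] → █  [on edge]
    (3,6)@(7, 13): e=[15,8,13] → █
    (4,6)@(9, 13): e=[21,16,-1] → ·
    (2,7)@(5, 15): e=[-15,-8,59] → ·
    (3,7)@(7, 15): e=[-9,0,45] → ·  [on edge]
    (5,7)@(11, 15): e=[3,16,17] → █
    (6,7)@(13, 15): e=[9,24,3] → █
    (7,7)@(15, 15): e=[15,32,-11] → ·
    (4,8)@(9, 17): e=[-27,0,63] → ·  [on edge]
    (5,9)@(11, 19): e=[-45,0,81] → ·  [on edge]
    (6,10)@(13, 21): e=[-63,0,99] → ·  [on edge]
    (7,11)@(15, 23): e=[-81,0,117] → ·  [on edge]
  covered (5 px):
    · · · · · · · · · · · ·
    · · · · · · · · · · · ·
    · · · · · · · · · · · ·
    · · · · · · · · · · · ·
    · · · · · · · · · · · ·
    · █ · · · · · · · · · ·
    · · █ █ · · · · · · · ·
    · · · · · █ █ · · · · ·
    · · · · · · · · · · · ·
    · · · · · · · · · · · ·
    · · · · · · · · · · · ·
    · · · · · · · · · · · ·
T1:
  2·area = 192  (B↔C swapped to make it positive)
  edge (16, 16)→(4, 10): d=(-12,-6) top-left  bias=+0
  edge (4, 10)→(16, 0): d=(12,-10) top-left  bias=+0
  edge (16, 0)→(16, 16): d=(0,16) right/bottom  bias=-1
    (7,0)@(15, 1): e=[174,2,16] → █
    (8,0)@(17, 1): e=[186,22,-16] → ·
    (6,1)@(13, 3): e=[138,6,48] → █
    (8,1)@(17, 3): e=[162,46,-16] → ·
    (5,2)@(11, 5): e=[102,10,80] → █
    (8,2)@(17, 5): e=[138,70,-16] → ·
    (4,3)@(9, 7): e=[66,14,112] → █
    (8,3)@(17, 7): e=[114,94,-16] → ·
    (3,4)@(7, 9): e=[30,18,144] → █
    (8,4)@(17, 9): e=[90,118,-16] → ·
    (3,5)@(7, 11): e=[6,42,144] → █
    (8,5)@(17, 11): e=[66,142,-16] → ·
  covered (24 px):
    · · · · · · · █ · · · ·
    · · · · · · █ █ · · · ·
    · · · · · █ █ █ · · · ·
    · · · · █ █ █ █ · · · ·
    · · · █ █ █ █ █ · · · ·
    · · · █ █ █ █ █ · · · ·
    · · · · · █ █ █ · · · ·
    · · · · · · · █ · · · ·
    · · · · · · · · · · · ·
    · · · · · · · · · · · ·
    · · · · · · · · · · · ·
    · · · · · · · · · · · ·
T2:
  2·area = 240
  edge (18, 22)→(0, 20): d=(-18,-2) top-left  bias=+0
  edge (0, 20)→(12, 8): d=(12,-12) top-left  bias=+0
  edge (12, 8)→(18, 22): d=(6,14) right/bottom  bias=-1
    (4,0)@(9, 1): e=[360,-120,0] → ·  [on edge]
    (9,0)@(19, 1): e=[380,0,-140] → ·  [on edge]
    (8,1)@(17, 3): e=[340,0,-100] → ·  [on edge]
    (7,2)@(15, 5): e=[300,0,-60] → ·  [on edge]
    (6,3)@(13, 7): e=[260,0,-20] → ·  [on edge]
    (5,4)@(11, 9): e=[220,0,20] → █  [on edge]
    (6,4)@(13, 9): e=[224,24,-8] → ·
    (4,5)@(9, 11): e=[180,0,60] → █  [on edge]
    (6,5)@(13, 11): e=[188,48,4] → █
    (7,5)@(15, 11): e=[192,72,-24] → ·
    (3,6)@(7, 13): e=[140,0,100] → █  [on edge]
    (7,6)@(15, 13): e=[156,96,-12] → ·
    (2,7)@(5, 15): e=[100,0,140] → █  [on edge]
    (7,7)@(15, 15): e=[120,120,0] → ·  [on edge]
    (1,8)@(3, 17): e=[60,0,180] → █  [on edge]
    (0,9)@(1, 19): e=[20,0,220] → █  [on edge]
    (4,10)@(9, 21): e=[0,120,120] → █  [on edge]
  covered (33 px):
    · · · · · · · · · · · ·
    · · · · · · · · · · · ·
    · · · · · · · · · · · ·
    · · · · · · · · · · · ·
    · · · · · █ · · · · · ·
    · · · · █ █ █ · · · · ·
    · · · █ █ █ █ · · · · ·
    · · █ █ █ █ █ · · · · ·
    · █ █ █ █ █ █ █ · · · ·
    █ █ █ █ █ █ █ █ · · · ·
    · · · · █ █ █ █ █ · · ·
    · · · · · · · · · · · ·

Z-buffer (winner per pixel, '.' = empty):
  . . . . . . . 1 . . . .
  . . . . . . 1 1 . . . .
  . . . . . 1 1 1 . . . .
  . . . . 1 1 1 1 . . . .
  . . . 1 1 2 1 1 . . . .
  . 0 . 1 2 2 2 1 . . . .
  . . 0 2 2 2 2 1 . . . .
  . . 2 2 2 2 2 1 . . . .
  . 2 2 2 2 2 2 2 . . . .
  2 2 2 2 2 2 2 2 . . . .
  . . . . 2 2 2 2 2 . . .
  . . . . . . . . . . . .

Final: 2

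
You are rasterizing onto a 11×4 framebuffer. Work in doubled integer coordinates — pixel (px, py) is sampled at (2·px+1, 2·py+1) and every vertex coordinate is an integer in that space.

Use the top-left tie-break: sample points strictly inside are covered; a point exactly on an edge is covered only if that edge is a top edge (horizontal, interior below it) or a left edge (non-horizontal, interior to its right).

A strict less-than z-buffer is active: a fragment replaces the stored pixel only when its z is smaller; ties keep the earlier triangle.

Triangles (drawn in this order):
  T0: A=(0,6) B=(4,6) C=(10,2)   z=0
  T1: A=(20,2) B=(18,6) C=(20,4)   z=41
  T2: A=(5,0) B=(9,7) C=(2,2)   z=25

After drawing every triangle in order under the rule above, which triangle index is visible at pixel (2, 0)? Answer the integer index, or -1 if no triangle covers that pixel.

T0:
  2·area = 16  (B↔C swapped to make it positive)
  edge (0, 6)→(10, 2): d=(10,-4) top-left  bias=+0
  edge (10, 2)→(4, 6): d=(-6,4) right/bottom  bias=-1
  edge (4, 6)→(0, 6): d=(-4,0) right/bottom  bias=-1
    (1,2)@(3, 5): e=[2,10,4] → █
    (2,2)@(5, 5): e=[10,2,4] → █
    (3,2)@(7, 5): e=[18,-6,4] → ·
    (1,3)@(3, 7): e=[22,-2,-4] → ·
    (2,3)@(5, 7): e=[30,-10,-4] → ·
  covered (2 px):
    · · · · · · · · · · ·
    · · · · · · · · · · ·
    · █ █ · · · · · · · ·
    · · · · · · · · · · ·
T1:
  2·area = 4  (B↔C swapped to make it positive)
  edge (20, 2)→(20, 4): d=(0,2) right/bottom  bias=-1
  edge (20, 4)→(18, 6): d=(-2,2) right/bottom  bias=-1
  edge (18, 6)→(20, 2): d=(2,-4) top-left  bias=+0
    (10,1)@(21, 3): e=[-2,0,6] → ·  [on edge]
    (9,2)@(19, 5): e=[2,0,2] → ·  [on edge]
    (8,3)@(17, 7): e=[6,0,-2] → ·  [on edge]
  covered (0 px):
    · · · · · · · · · · ·
    · · · · · · · · · · ·
    · · · · · · · · · · ·
    · · · · · · · · · · ·
T2:
  2·area = 29
  edge (5, 0)→(9, 7): d=(4,7) right/bottom  bias=-1
  edge (9, 7)→(2, 2): d=(-7,-5) top-left  bias=+0
  edge (2, 2)→(5, 0): d=(3,-2) top-left  bias=+0
    (2,0)@(5, 1): e=[4,22,3] → █
    (3,0)@(7, 1): e=[-10,32,7] → ·
    (2,1)@(5, 3): e=[12,8,9] → █
    (3,1)@(7, 3): e=[-2,18,13] → ·
    (2,2)@(5, 5): e=[20,-6,15] → ·
    (3,2)@(7, 5): e=[6,4,19] → █
    (4,2)@(9, 5): e=[-8,14,23] → ·
    (3,3)@(7, 7): e=[14,-10,25] → ·
    (4,3)@(9, 7): e=[0,0,29] → ·  [on edge]
  covered (3 px):
    · · █ · · · · · · · ·
    · · █ · · · · · · · ·
    · · · █ · · · · · · ·
    · · · · · · · · · · ·

Z-buffer (winner per pixel, '.' = empty):
  . . 2 . . . . . . . .
  . . 2 . . . . . . . .
  . 0 0 2 . . . . . . .
  . . . . . . . . . . .

Answer: 2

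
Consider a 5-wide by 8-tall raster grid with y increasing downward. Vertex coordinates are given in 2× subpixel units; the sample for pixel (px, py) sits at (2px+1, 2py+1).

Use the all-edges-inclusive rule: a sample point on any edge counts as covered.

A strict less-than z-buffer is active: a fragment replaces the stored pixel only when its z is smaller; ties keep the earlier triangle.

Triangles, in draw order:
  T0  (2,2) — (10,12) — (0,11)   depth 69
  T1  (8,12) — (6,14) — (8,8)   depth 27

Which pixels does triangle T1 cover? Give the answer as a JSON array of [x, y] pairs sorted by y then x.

T0:
  2·area = 92
  edge (2, 2)→(10, 12): d=(8,10) inclusive
  edge (10, 12)→(0, 11): d=(-10,-1) inclusive
  edge (0, 11)→(2, 2): d=(2,-9) inclusive
    (1,2)@(3, 5): e=[14,63,15] → X
    (2,2)@(5, 5): e=[-6,65,33] → .
    (0,3)@(1, 7): e=[50,41,1] → X
    (2,3)@(5, 7): e=[10,45,37] → X
    (3,3)@(7, 7): e=[-10,47,55] → .
    (0,4)@(1, 9): e=[66,21,5] → X
    (3,4)@(7, 9): e=[6,27,59] → X
    (4,4)@(9, 9): e=[-14,29,77] → .
    (0,5)@(1, 11): e=[82,1,9] → X
    (4,5)@(9, 11): e=[2,9,81] → X
    (0,6)@(1, 13): e=[98,-19,13] → .
    (1,6)@(3, 13): e=[78,-17,31] → .
  covered (13 px):
    . . . . .
    . . . . .
    . X . . .
    X X X . .
    X X X X .
    X X X X X
    . . . . .
    . . . . .
T1:
  2·area = 8
  edge (8, 12)→(6, 14): d=(-2,2) inclusive
  edge (6, 14)→(8, 8): d=(2,-6) inclusive
  edge (8, 8)→(8, 12): d=(0,4) inclusive
    (4,2)@(9, 5): e=[12,0,-4] → .  [on edge]
    (3,5)@(7, 11): e=[4,0,4] → X  [on edge]
    (4,5)@(9, 11): e=[0,12,-4] → .  [on edge]
    (3,6)@(7, 13): e=[0,4,4] → X  [on edge]
    (4,6)@(9, 13): e=[-4,16,-4] → .
    (2,7)@(5, 15): e=[0,-4,12] → .  [on edge]
    (3,7)@(7, 15): e=[-4,8,4] → .
  covered (2 px):
    . . . . .
    . . . . .
    . . . . .
    . . . . .
    . . . . .
    . . . X .
    . . . X .
    . . . . .

Answer: [[3,5],[3,6]]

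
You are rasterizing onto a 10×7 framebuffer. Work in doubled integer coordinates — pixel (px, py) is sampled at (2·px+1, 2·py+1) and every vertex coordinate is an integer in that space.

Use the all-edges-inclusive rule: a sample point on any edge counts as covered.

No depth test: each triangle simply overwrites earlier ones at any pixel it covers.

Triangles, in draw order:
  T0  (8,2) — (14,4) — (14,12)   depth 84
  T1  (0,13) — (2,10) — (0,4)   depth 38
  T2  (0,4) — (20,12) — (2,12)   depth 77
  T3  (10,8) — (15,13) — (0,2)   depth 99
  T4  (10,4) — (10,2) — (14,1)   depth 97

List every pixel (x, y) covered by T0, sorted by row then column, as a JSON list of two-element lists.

T0:
  2·area = 48
  edge (8, 2)→(14, 4): d=(6,2) inclusive
  edge (14, 4)→(14, 12): d=(0,8) inclusive
  edge (14, 12)→(8, 2): d=(-6,-10) inclusive
    (2,0)@(5, 1): e=[0,72,-24] → ·  [on edge]
    (4,1)@(9, 3): e=[4,40,4] → █
    (5,1)@(11, 3): e=[0,24,24] → █  [on edge]
    (6,1)@(13, 3): e=[-4,8,44] → ·
    (4,2)@(9, 5): e=[16,40,-8] → ·
    (5,2)@(11, 5): e=[12,24,12] → █
    (6,2)@(13, 5): e=[8,8,32] → █
    (7,2)@(15, 5): e=[4,-8,52] → ·
    (8,2)@(17, 5): e=[0,-24,72] → ·  [on edge]
    (5,3)@(11, 7): e=[24,24,0] → █  [on edge]
    (7,3)@(15, 7): e=[16,-8,40] → ·
    (5,4)@(11, 9): e=[36,24,-12] → ·
  covered (7 px):
    · · · · · · · · · ·
    · · · · █ █ · · · ·
    · · · · · █ █ · · ·
    · · · · · █ █ · · ·
    · · · · · · █ · · ·
    · · · · · · · · · ·
    · · · · · · · · · ·
T1:
  2·area = 18  (B↔C swapped to make it positive)
  edge (0, 13)→(0, 4): d=(0,-9) inclusive
  edge (0, 4)→(2, 10): d=(2,6) inclusive
  edge (2, 10)→(0, 13): d=(-2,3) inclusive
    (0,3)@(1, 7): e=[9,0,9] → █  [on edge]
    (1,3)@(3, 7): e=[27,-12,3] → ·
    (0,4)@(1, 9): e=[9,4,5] → █
    (1,4)@(3, 9): e=[27,-8,-1] → ·
    (0,5)@(1, 11): e=[9,8,1] → █
    (1,5)@(3, 11): e=[27,-4,-5] → ·
    (0,6)@(1, 13): e=[9,12,-3] → ·
    (1,6)@(3, 13): e=[27,0,-9] → ·  [on edge]
  covered (3 px):
    · · · · · · · · · ·
    · · · · · · · · · ·
    · · · · · · · · · ·
    █ · · · · · · · · ·
    █ · · · · · · · · ·
    █ · · · · · · · · ·
    · · · · · · · · · ·
T2:
  2·area = 144
  edge (0, 4)→(20, 12): d=(20,8) inclusive
  edge (20, 12)→(2, 12): d=(-18,0) inclusive
  edge (2, 12)→(0, 4): d=(-2,-8) inclusive
    (0,2)@(1, 5): e=[12,126,6] → █
    (1,2)@(3, 5): e=[-4,126,22] → ·
    (0,3)@(1, 7): e=[52,90,2] → █
    (1,3)@(3, 7): e=[36,90,18] → █
    (2,3)@(5, 7): e=[20,90,34] → █
    (3,3)@(7, 7): e=[4,90,50] → █
    (4,3)@(9, 7): e=[-12,90,66] → ·
    (0,4)@(1, 9): e=[92,54,-2] → ·
    (1,4)@(3, 9): e=[76,54,14] → █
    (4,4)@(9, 9): e=[28,54,62] → █
    (5,4)@(11, 9): e=[12,54,78] → █
    (6,4)@(13, 9): e=[-4,54,94] → ·
  covered (18 px):
    · · · · · · · · · ·
    · · · · · · · · · ·
    █ · · · · · · · · ·
    █ █ █ █ · · · · · ·
    · █ █ █ █ █ · · · ·
    · █ █ █ █ █ █ █ █ ·
    · · · · · · · · · ·
T3:
  2·area = 20
  edge (10, 8)→(15, 13): d=(5,5) inclusive
  edge (15, 13)→(0, 2): d=(-15,-11) inclusive
  edge (0, 2)→(10, 8): d=(10,6) inclusive
    (1,0)@(3, 1): e=[0,48,-28] → ·  [on edge]
    (2,1)@(5, 3): e=[0,40,-20] → ·  [on edge]
    (2,2)@(5, 5): e=[10,10,0] → █  [on edge]
    (3,2)@(7, 5): e=[0,32,-12] → ·  [on edge]
    (2,3)@(5, 7): e=[20,-20,20] → ·
    (3,3)@(7, 7): e=[10,2,8] → █
    (4,3)@(9, 7): e=[0,24,-4] → ·  [on edge]
    (3,4)@(7, 9): e=[20,-28,28] → ·
    (5,4)@(11, 9): e=[0,16,4] → █  [on edge]
    (6,4)@(13, 9): e=[-10,38,-8] → ·
    (5,5)@(11, 11): e=[10,-14,24] → ·
    (6,5)@(13, 11): e=[0,8,12] → █  [on edge]
    (7,5)@(15, 11): e=[-10,30,0] → ·  [on edge]
    (7,6)@(15, 13): e=[0,0,20] → █  [on edge]
  covered (5 px):
    · · · · · · · · · ·
    · · · · · · · · · ·
    · · █ · · · · · · ·
    · · · █ · · · · · ·
    · · · · · █ · · · ·
    · · · · · · █ · · ·
    · · · · · · · █ · ·
T4:
  2·area = 8
  edge (10, 4)→(10, 2): d=(0,-2) inclusive
  edge (10, 2)→(14, 1): d=(4,-1) inclusive
  edge (14, 1)→(10, 4): d=(-4,3) inclusive
    (5,1)@(11, 3): e=[2,5,1] → █
    (6,1)@(13, 3): e=[6,7,-5] → ·
    (5,2)@(11, 5): e=[2,13,-7] → ·
  covered (1 px):
    · · · · · · · · · ·
    · · · · · █ · · · ·
    · · · · · · · · · ·
    · · · · · · · · · ·
    · · · · · · · · · ·
    · · · · · · · · · ·
    · · · · · · · · · ·

Answer: [[4,1],[5,1],[5,2],[6,2],[5,3],[6,3],[6,4]]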